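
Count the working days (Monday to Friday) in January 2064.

January 1, 2064 is a Tuesday.
The range spans 31 days (inclusive of both endpoints).
31 = 7 × 4 + 3, so there are 4 full weeks plus 3 extra days.
Each full week contributes 5 weekdays (Mon–Fri): 4 × 5 = 20.
The 3 extra days are Tuesday, Wednesday, Thursday — 3 of them qualify.
Total: 20 + 3 = 23.

23 weekdays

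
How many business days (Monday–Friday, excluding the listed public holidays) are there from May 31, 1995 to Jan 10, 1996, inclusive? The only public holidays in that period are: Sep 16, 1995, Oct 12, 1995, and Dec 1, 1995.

159

May 31, 1995 is a Wednesday.
From May 31, 1995 to Jan 10, 1996 is 225 days inclusive.
225 = 7 × 32 + 1, so there are 32 full weeks plus 1 extra day.
Each full week contributes 5 weekdays (Mon–Fri): 32 × 5 = 160.
The 1 extra day is Wed — 1 of them qualifies.
Total: 160 + 1 = 161.
Holidays: Sep 16, 1995 (Sat); Oct 12, 1995 (Thu); Dec 1, 1995 (Fri).
2 of the 3 holidays fall on weekdays; the rest are weekends and were already excluded.
Business days: 161 − 2 = 159.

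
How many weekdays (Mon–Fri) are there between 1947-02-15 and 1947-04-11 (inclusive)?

40

1947-02-15 is a Saturday.
From 1947-02-15 to 1947-04-11 is 56 days inclusive.
56 = 7 × 8, so the span is exactly 8 full weeks.
Each full week contributes 5 weekdays (Mon–Fri): 8 × 5 = 40.
Total: 40.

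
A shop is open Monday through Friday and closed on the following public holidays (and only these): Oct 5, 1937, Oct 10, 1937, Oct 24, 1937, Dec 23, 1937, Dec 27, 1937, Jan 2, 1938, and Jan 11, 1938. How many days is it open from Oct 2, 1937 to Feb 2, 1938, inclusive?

84

Oct 2, 1937 is a Saturday.
From Oct 2, 1937 to Feb 2, 1938 is 124 days inclusive.
124 = 7 × 17 + 5, so there are 17 full weeks plus 5 extra days.
Each full week contributes 5 weekdays (Mon–Fri): 17 × 5 = 85.
The 5 extra days are Saturday, Sunday, Monday, Tuesday, Wednesday — 3 of them qualify.
Total: 85 + 3 = 88.
Holidays: Oct 5, 1937 (Tue); Oct 10, 1937 (Sun); Oct 24, 1937 (Sun); Dec 23, 1937 (Thu); Dec 27, 1937 (Mon); Jan 2, 1938 (Sun); Jan 11, 1938 (Tue).
4 of the 7 holidays fall on weekdays; the rest are weekends and were already excluded.
Business days: 88 − 4 = 84.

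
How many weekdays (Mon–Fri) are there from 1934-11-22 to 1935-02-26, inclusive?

1934-11-22 is a Thursday.
From 1934-11-22 to 1935-02-26 is 97 days inclusive.
97 = 7 × 13 + 6, so there are 13 full weeks plus 6 extra days.
Each full week contributes 5 weekdays (Mon–Fri): 13 × 5 = 65.
The 6 extra days are Thu, Fri, Sat, Sun, Mon, Tue — 4 of them qualify.
Total: 65 + 4 = 69.

69 weekdays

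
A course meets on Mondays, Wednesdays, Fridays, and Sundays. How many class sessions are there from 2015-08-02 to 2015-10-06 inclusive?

38

2015-08-02 is a Sunday.
That's 66 days from start to end, counting both.
66 = 7 × 9 + 3, so there are 9 full weeks plus 3 extra days.
Each full week contributes 4 days from the set (Mon, Wed, Fri, Sun): 9 × 4 = 36.
The 3 extra days are Sunday, Monday, Tuesday — 2 of them qualify.
Total: 36 + 2 = 38.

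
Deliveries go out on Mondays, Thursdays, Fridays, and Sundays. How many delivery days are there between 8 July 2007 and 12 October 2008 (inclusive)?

8 July 2007 is a Sunday.
The range spans 463 days (inclusive of both endpoints).
463 = 7 × 66 + 1, so there are 66 full weeks plus 1 extra day.
Each full week contributes 4 days from the set (Mon, Thu, Fri, Sun): 66 × 4 = 264.
The 1 extra day is Sunday — 1 of them qualifies.
Total: 264 + 1 = 265.

265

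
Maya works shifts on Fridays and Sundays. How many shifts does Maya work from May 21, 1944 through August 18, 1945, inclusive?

130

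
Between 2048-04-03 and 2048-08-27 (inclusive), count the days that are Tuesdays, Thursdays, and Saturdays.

2048-04-03 is a Friday.
The range spans 147 days (inclusive of both endpoints).
147 = 7 × 21, so the span is exactly 21 full weeks.
Each full week contributes 3 days from the set (Tue, Thu, Sat): 21 × 3 = 63.
Total: 63.

63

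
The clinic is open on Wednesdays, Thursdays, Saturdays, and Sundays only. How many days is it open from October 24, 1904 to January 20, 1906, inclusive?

259

October 24, 1904 is a Monday.
From October 24, 1904 to January 20, 1906 is 454 days inclusive.
454 = 7 × 64 + 6, so there are 64 full weeks plus 6 extra days.
Each full week contributes 4 days from the set (Wed, Thu, Sat, Sun): 64 × 4 = 256.
The 6 extra days are Mon, Tue, Wed, Thu, Fri, Sat — 3 of them qualify.
Total: 256 + 3 = 259.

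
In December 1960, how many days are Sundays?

December 1, 1960 is a Thursday.
The range spans 31 days (inclusive of both endpoints).
31 = 7 × 4 + 3, so there are 4 full weeks plus 3 extra days.
Each full week contributes one Sunday: 4 so far.
The 3 extra days are Thu, Fri, Sat — none qualify.
Total: 4 + 0 = 4.

4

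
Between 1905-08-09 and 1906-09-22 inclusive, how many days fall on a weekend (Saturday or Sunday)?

117

1905-08-09 is a Wednesday.
That's 410 days from start to end, counting both.
410 = 7 × 58 + 4, so there are 58 full weeks plus 4 extra days.
Each full week contributes 2 weekend days (Sat, Sun): 58 × 2 = 116.
The 4 extra days are Wed, Thu, Fri, Sat — 1 of them qualifies.
Total: 116 + 1 = 117.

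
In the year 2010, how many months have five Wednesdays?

A month has five Wednesdays exactly when Wednesday falls within its first (length − 28) days.
Jan: 31 days, starts Fri → 5 of Fri, Sat, Sun
Feb: 28 days, starts Mon → 5 of (none)
Mar: 31 days, starts Mon → 5 of Mon, Tue, Wed ✓
Apr: 30 days, starts Thu → 5 of Thu, Fri
May: 31 days, starts Sat → 5 of Sat, Sun, Mon
Jun: 30 days, starts Tue → 5 of Tue, Wed ✓
Jul: 31 days, starts Thu → 5 of Thu, Fri, Sat
Aug: 31 days, starts Sun → 5 of Sun, Mon, Tue
Sep: 30 days, starts Wed → 5 of Wed, Thu ✓
Oct: 31 days, starts Fri → 5 of Fri, Sat, Sun
Nov: 30 days, starts Mon → 5 of Mon, Tue
Dec: 31 days, starts Wed → 5 of Wed, Thu, Fri ✓
Months with five Wednesdays: Mar, Jun, Sep, Dec.

4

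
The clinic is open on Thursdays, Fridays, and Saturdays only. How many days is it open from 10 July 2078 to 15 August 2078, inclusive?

15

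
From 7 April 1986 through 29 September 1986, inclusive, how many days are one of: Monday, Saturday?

7 April 1986 is a Monday.
The range spans 176 days (inclusive of both endpoints).
176 = 7 × 25 + 1, so there are 25 full weeks plus 1 extra day.
Each full week contributes 2 days from the set (Mon, Sat): 25 × 2 = 50.
The 1 extra day is Mon — 1 of them qualifies.
Total: 50 + 1 = 51.

51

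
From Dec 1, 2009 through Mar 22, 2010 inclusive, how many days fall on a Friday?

Dec 1, 2009 is a Tuesday.
From Dec 1, 2009 to Mar 22, 2010 is 112 days inclusive.
112 = 7 × 16, so the span is exactly 16 full weeks.
Each full week contributes one Friday: 16 so far.
Total: 16.

16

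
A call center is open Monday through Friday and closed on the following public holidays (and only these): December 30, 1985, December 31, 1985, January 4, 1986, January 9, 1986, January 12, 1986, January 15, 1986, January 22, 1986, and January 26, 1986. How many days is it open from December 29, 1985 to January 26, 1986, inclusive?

15

December 29, 1985 is a Sunday.
The range spans 29 days (inclusive of both endpoints).
29 = 7 × 4 + 1, so there are 4 full weeks plus 1 extra day.
Each full week contributes 5 weekdays (Mon–Fri): 4 × 5 = 20.
The 1 extra day is Sun — none qualify.
Total: 20 + 0 = 20.
Holidays: December 30, 1985 (Mon); December 31, 1985 (Tue); January 4, 1986 (Sat); January 9, 1986 (Thu); January 12, 1986 (Sun); January 15, 1986 (Wed); January 22, 1986 (Wed); January 26, 1986 (Sun).
5 of the 8 holidays fall on weekdays; the rest are weekends and were already excluded.
Business days: 20 − 5 = 15.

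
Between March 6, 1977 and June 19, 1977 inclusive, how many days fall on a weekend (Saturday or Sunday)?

March 6, 1977 is a Sunday.
The range spans 106 days (inclusive of both endpoints).
106 = 7 × 15 + 1, so there are 15 full weeks plus 1 extra day.
Each full week contributes 2 weekend days (Sat, Sun): 15 × 2 = 30.
The 1 extra day is Sunday — 1 of them qualifies.
Total: 30 + 1 = 31.

31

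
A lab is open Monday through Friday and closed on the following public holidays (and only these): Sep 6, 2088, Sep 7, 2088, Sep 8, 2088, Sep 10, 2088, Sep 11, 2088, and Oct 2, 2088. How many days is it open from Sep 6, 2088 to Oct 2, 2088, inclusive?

16

Sep 6, 2088 is a Monday.
That's 27 days from start to end, counting both.
27 = 7 × 3 + 6, so there are 3 full weeks plus 6 extra days.
Each full week contributes 5 weekdays (Mon–Fri): 3 × 5 = 15.
The 6 extra days are Monday, Tuesday, Wednesday, Thursday, Friday, Saturday — 5 of them qualify.
Total: 15 + 5 = 20.
Holidays: Sep 6, 2088 (Mon); Sep 7, 2088 (Tue); Sep 8, 2088 (Wed); Sep 10, 2088 (Fri); Sep 11, 2088 (Sat); Oct 2, 2088 (Sat).
4 of the 6 holidays fall on weekdays; the rest are weekends and were already excluded.
Business days: 20 − 4 = 16.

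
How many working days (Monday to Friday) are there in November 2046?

2046-11-01 is a Thursday.
That's 30 days from start to end, counting both.
30 = 7 × 4 + 2, so there are 4 full weeks plus 2 extra days.
Each full week contributes 5 weekdays (Mon–Fri): 4 × 5 = 20.
The 2 extra days are Thursday, Friday — 2 of them qualify.
Total: 20 + 2 = 22.

22 weekdays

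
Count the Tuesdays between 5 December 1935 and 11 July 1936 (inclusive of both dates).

31

5 December 1935 is a Thursday.
That's 220 days from start to end, counting both.
220 = 7 × 31 + 3, so there are 31 full weeks plus 3 extra days.
Each full week contributes one Tuesday: 31 so far.
The 3 extra days are Thu, Fri, Sat — none qualify.
Total: 31 + 0 = 31.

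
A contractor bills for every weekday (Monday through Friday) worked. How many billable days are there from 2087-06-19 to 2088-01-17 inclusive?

2087-06-19 is a Thursday.
From 2087-06-19 to 2088-01-17 is 213 days inclusive.
213 = 7 × 30 + 3, so there are 30 full weeks plus 3 extra days.
Each full week contributes 5 weekdays (Mon–Fri): 30 × 5 = 150.
The 3 extra days are Thursday, Friday, Saturday — 2 of them qualify.
Total: 150 + 2 = 152.

152 weekdays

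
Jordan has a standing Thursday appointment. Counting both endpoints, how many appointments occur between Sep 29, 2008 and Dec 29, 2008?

Sep 29, 2008 is a Monday.
The range spans 92 days (inclusive of both endpoints).
92 = 7 × 13 + 1, so there are 13 full weeks plus 1 extra day.
Each full week contributes one Thursday: 13 so far.
The 1 extra day is Mon — none qualify.
Total: 13 + 0 = 13.

13 Thursdays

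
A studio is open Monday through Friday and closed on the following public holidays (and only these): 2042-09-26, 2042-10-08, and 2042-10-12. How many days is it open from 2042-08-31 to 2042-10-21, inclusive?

2042-08-31 is a Sunday.
From 2042-08-31 to 2042-10-21 is 52 days inclusive.
52 = 7 × 7 + 3, so there are 7 full weeks plus 3 extra days.
Each full week contributes 5 weekdays (Mon–Fri): 7 × 5 = 35.
The 3 extra days are Sunday, Monday, Tuesday — 2 of them qualify.
Total: 35 + 2 = 37.
Holidays: 2042-09-26 (Fri); 2042-10-08 (Wed); 2042-10-12 (Sun).
2 of the 3 holidays fall on weekdays; the rest are weekends and were already excluded.
Business days: 37 − 2 = 35.

35 business days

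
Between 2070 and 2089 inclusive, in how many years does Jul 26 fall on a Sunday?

Day of week of July 26 in each year:
2070: Sat, 2071: Sun ✓, 2072: Tue, 2073: Wed, 2074: Thu, 2075: Fri, 2076: Sun ✓, 2077: Mon, 2078: Tue, 2079: Wed, 2080: Fri, 2081: Sat, 2082: Sun ✓, 2083: Mon, 2084: Wed, 2085: Thu, 2086: Fri, 2087: Sat, 2088: Mon, 2089: Tue
Sundays: 2071, 2076, 2082.

3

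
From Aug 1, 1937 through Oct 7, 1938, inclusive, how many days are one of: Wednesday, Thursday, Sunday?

186

Aug 1, 1937 is a Sunday.
From Aug 1, 1937 to Oct 7, 1938 is 433 days inclusive.
433 = 7 × 61 + 6, so there are 61 full weeks plus 6 extra days.
Each full week contributes 3 days from the set (Wed, Thu, Sun): 61 × 3 = 183.
The 6 extra days are Sunday, Monday, Tuesday, Wednesday, Thursday, Friday — 3 of them qualify.
Total: 183 + 3 = 186.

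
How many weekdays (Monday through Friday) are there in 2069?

2069-01-01 is a Tuesday.
That's 365 days from start to end, counting both.
365 = 7 × 52 + 1, so there are 52 full weeks plus 1 extra day.
Each full week contributes 5 weekdays (Mon–Fri): 52 × 5 = 260.
The 1 extra day is Tue — 1 of them qualifies.
Total: 260 + 1 = 261.

261 weekdays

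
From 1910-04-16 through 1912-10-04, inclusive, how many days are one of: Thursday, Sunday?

1910-04-16 is a Saturday.
From 1910-04-16 to 1912-10-04 is 903 days inclusive.
903 = 7 × 129, so the span is exactly 129 full weeks.
Each full week contributes 2 days from the set (Thu, Sun): 129 × 2 = 258.

258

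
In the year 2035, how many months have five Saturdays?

A month has five Saturdays exactly when Saturday falls within its first (length − 28) days.
Jan: 31 days, starts Mon → 5 of Mon, Tue, Wed
Feb: 28 days, starts Thu → 5 of (none)
Mar: 31 days, starts Thu → 5 of Thu, Fri, Sat ✓
Apr: 30 days, starts Sun → 5 of Sun, Mon
May: 31 days, starts Tue → 5 of Tue, Wed, Thu
Jun: 30 days, starts Fri → 5 of Fri, Sat ✓
Jul: 31 days, starts Sun → 5 of Sun, Mon, Tue
Aug: 31 days, starts Wed → 5 of Wed, Thu, Fri
Sep: 30 days, starts Sat → 5 of Sat, Sun ✓
Oct: 31 days, starts Mon → 5 of Mon, Tue, Wed
Nov: 30 days, starts Thu → 5 of Thu, Fri
Dec: 31 days, starts Sat → 5 of Sat, Sun, Mon ✓
Months with five Saturdays: Mar, Jun, Sep, Dec.

4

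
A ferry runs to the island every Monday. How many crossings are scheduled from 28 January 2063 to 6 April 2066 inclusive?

167 Mondays

28 January 2063 is a Sunday.
That's 1165 days from start to end, counting both.
1165 = 7 × 166 + 3, so there are 166 full weeks plus 3 extra days.
Each full week contributes one Monday: 166 so far.
The 3 extra days are Sun, Mon, Tue — 1 of them qualifies.
Total: 166 + 1 = 167.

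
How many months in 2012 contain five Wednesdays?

4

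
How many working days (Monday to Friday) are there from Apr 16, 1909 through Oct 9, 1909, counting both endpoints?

Apr 16, 1909 is a Friday.
The range spans 177 days (inclusive of both endpoints).
177 = 7 × 25 + 2, so there are 25 full weeks plus 2 extra days.
Each full week contributes 5 weekdays (Mon–Fri): 25 × 5 = 125.
The 2 extra days are Friday, Saturday — 1 of them qualifies.
Total: 125 + 1 = 126.

126 weekdays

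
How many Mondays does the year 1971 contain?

52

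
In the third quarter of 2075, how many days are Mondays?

14

2075-07-01 is a Monday.
From 2075-07-01 to 2075-09-30 is 92 days inclusive.
92 = 7 × 13 + 1, so there are 13 full weeks plus 1 extra day.
Each full week contributes one Monday: 13 so far.
The 1 extra day is Monday — 1 of them qualifies.
Total: 13 + 1 = 14.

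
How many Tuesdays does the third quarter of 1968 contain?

13

July 1, 1968 is a Monday.
From July 1, 1968 to September 30, 1968 is 92 days inclusive.
92 = 7 × 13 + 1, so there are 13 full weeks plus 1 extra day.
Each full week contributes one Tuesday: 13 so far.
The 1 extra day is Monday — none qualify.
Total: 13 + 0 = 13.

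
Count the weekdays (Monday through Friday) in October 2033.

21 weekdays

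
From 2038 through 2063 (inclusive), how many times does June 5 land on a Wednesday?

Day of week of June 5 in each year:
2038: Sat, 2039: Sun, 2040: Tue, 2041: Wed ✓, 2042: Thu, 2043: Fri, 2044: Sun, 2045: Mon, 2046: Tue, 2047: Wed ✓, 2048: Fri, 2049: Sat, 2050: Sun, 2051: Mon, 2052: Wed ✓, 2053: Thu, 2054: Fri, 2055: Sat, 2056: Mon, 2057: Tue, 2058: Wed ✓, 2059: Thu, 2060: Sat, 2061: Sun, 2062: Mon, 2063: Tue
Wednesdays: 2041, 2047, 2052, 2058.

4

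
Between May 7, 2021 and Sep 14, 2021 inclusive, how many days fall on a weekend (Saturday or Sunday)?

38

May 7, 2021 is a Friday.
That's 131 days from start to end, counting both.
131 = 7 × 18 + 5, so there are 18 full weeks plus 5 extra days.
Each full week contributes 2 weekend days (Sat, Sun): 18 × 2 = 36.
The 5 extra days are Fri, Sat, Sun, Mon, Tue — 2 of them qualify.
Total: 36 + 2 = 38.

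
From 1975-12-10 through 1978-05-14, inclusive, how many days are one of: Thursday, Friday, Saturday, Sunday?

1975-12-10 is a Wednesday.
The range spans 887 days (inclusive of both endpoints).
887 = 7 × 126 + 5, so there are 126 full weeks plus 5 extra days.
Each full week contributes 4 days from the set (Thu, Fri, Sat, Sun): 126 × 4 = 504.
The 5 extra days are Wednesday, Thursday, Friday, Saturday, Sunday — 4 of them qualify.
Total: 504 + 4 = 508.

508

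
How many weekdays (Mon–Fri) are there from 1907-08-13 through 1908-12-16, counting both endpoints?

352

1907-08-13 is a Tuesday.
That's 492 days from start to end, counting both.
492 = 7 × 70 + 2, so there are 70 full weeks plus 2 extra days.
Each full week contributes 5 weekdays (Mon–Fri): 70 × 5 = 350.
The 2 extra days are Tue, Wed — 2 of them qualify.
Total: 350 + 2 = 352.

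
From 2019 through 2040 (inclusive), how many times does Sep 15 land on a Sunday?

3

Day of week of September 15 in each year:
2019: Sun ✓, 2020: Tue, 2021: Wed, 2022: Thu, 2023: Fri, 2024: Sun ✓, 2025: Mon, 2026: Tue, 2027: Wed, 2028: Fri, 2029: Sat, 2030: Sun ✓, 2031: Mon, 2032: Wed, 2033: Thu, 2034: Fri, 2035: Sat, 2036: Mon, 2037: Tue, 2038: Wed, 2039: Thu, 2040: Sat
Sundays: 2019, 2024, 2030.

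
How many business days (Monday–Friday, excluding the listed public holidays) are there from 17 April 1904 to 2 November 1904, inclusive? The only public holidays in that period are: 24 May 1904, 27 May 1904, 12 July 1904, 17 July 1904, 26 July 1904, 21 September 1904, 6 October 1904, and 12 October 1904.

17 April 1904 is a Sunday.
From 17 April 1904 to 2 November 1904 is 200 days inclusive.
200 = 7 × 28 + 4, so there are 28 full weeks plus 4 extra days.
Each full week contributes 5 weekdays (Mon–Fri): 28 × 5 = 140.
The 4 extra days are Sunday, Monday, Tuesday, Wednesday — 3 of them qualify.
Total: 140 + 3 = 143.
Holidays: 24 May 1904 (Tue); 27 May 1904 (Fri); 12 July 1904 (Tue); 17 July 1904 (Sun); 26 July 1904 (Tue); 21 September 1904 (Wed); 6 October 1904 (Thu); 12 October 1904 (Wed).
7 of the 8 holidays fall on weekdays; the rest are weekends and were already excluded.
Business days: 143 − 7 = 136.

136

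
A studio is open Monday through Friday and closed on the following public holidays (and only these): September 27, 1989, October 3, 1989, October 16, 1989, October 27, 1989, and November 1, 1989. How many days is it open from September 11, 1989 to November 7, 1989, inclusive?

37 business days

September 11, 1989 is a Monday.
That's 58 days from start to end, counting both.
58 = 7 × 8 + 2, so there are 8 full weeks plus 2 extra days.
Each full week contributes 5 weekdays (Mon–Fri): 8 × 5 = 40.
The 2 extra days are Monday, Tuesday — 2 of them qualify.
Total: 40 + 2 = 42.
Holidays: September 27, 1989 (Wed); October 3, 1989 (Tue); October 16, 1989 (Mon); October 27, 1989 (Fri); November 1, 1989 (Wed).
All 5 holidays fall on weekdays, so subtract 5.
Business days: 42 − 5 = 37.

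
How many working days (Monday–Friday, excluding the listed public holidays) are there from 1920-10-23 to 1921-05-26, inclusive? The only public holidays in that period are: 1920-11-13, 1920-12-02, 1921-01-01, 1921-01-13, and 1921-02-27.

152

1920-10-23 is a Saturday.
The range spans 216 days (inclusive of both endpoints).
216 = 7 × 30 + 6, so there are 30 full weeks plus 6 extra days.
Each full week contributes 5 weekdays (Mon–Fri): 30 × 5 = 150.
The 6 extra days are Saturday, Sunday, Monday, Tuesday, Wednesday, Thursday — 4 of them qualify.
Total: 150 + 4 = 154.
Holidays: 1920-11-13 (Sat); 1920-12-02 (Thu); 1921-01-01 (Sat); 1921-01-13 (Thu); 1921-02-27 (Sun).
2 of the 5 holidays fall on weekdays; the rest are weekends and were already excluded.
Business days: 154 − 2 = 152.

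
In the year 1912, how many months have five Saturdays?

4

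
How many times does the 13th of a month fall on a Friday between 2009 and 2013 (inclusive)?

10

Friday-the-13ths by year:
2009: Feb, Mar, Nov
2010: Aug
2011: May
2012: Jan, Apr, Jul
2013: Sep, Dec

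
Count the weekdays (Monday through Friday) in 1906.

261

1 January 1906 is a Monday.
That's 365 days from start to end, counting both.
365 = 7 × 52 + 1, so there are 52 full weeks plus 1 extra day.
Each full week contributes 5 weekdays (Mon–Fri): 52 × 5 = 260.
The 1 extra day is Monday — 1 of them qualifies.
Total: 260 + 1 = 261.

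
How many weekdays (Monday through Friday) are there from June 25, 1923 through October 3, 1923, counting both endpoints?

June 25, 1923 is a Monday.
From June 25, 1923 to October 3, 1923 is 101 days inclusive.
101 = 7 × 14 + 3, so there are 14 full weeks plus 3 extra days.
Each full week contributes 5 weekdays (Mon–Fri): 14 × 5 = 70.
The 3 extra days are Mon, Tue, Wed — 3 of them qualify.
Total: 70 + 3 = 73.

73 weekdays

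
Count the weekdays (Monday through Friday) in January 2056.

1 January 2056 is a Saturday.
That's 31 days from start to end, counting both.
31 = 7 × 4 + 3, so there are 4 full weeks plus 3 extra days.
Each full week contributes 5 weekdays (Mon–Fri): 4 × 5 = 20.
The 3 extra days are Saturday, Sunday, Monday — 1 of them qualifies.
Total: 20 + 1 = 21.

21 weekdays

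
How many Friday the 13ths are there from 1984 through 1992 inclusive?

Friday-the-13ths by year:
1984: Jan, Apr, Jul
1985: Sep, Dec
1986: Jun
1987: Feb, Mar, Nov
1988: May
1989: Jan, Oct
1990: Apr, Jul
1991: Sep, Dec
1992: Mar, Nov

18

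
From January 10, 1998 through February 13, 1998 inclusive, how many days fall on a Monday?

January 10, 1998 is a Saturday.
That's 35 days from start to end, counting both.
35 = 7 × 5, so the span is exactly 5 full weeks.
Each full week contributes one Monday: 5 so far.
Total: 5.

5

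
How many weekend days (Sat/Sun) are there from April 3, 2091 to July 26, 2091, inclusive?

April 3, 2091 is a Tuesday.
That's 115 days from start to end, counting both.
115 = 7 × 16 + 3, so there are 16 full weeks plus 3 extra days.
Each full week contributes 2 weekend days (Sat, Sun): 16 × 2 = 32.
The 3 extra days are Tuesday, Wednesday, Thursday — none qualify.
Total: 32 + 0 = 32.

32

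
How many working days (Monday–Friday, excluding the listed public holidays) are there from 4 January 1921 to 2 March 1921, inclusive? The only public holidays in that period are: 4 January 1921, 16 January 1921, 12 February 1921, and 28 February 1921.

40 working days

4 January 1921 is a Tuesday.
The range spans 58 days (inclusive of both endpoints).
58 = 7 × 8 + 2, so there are 8 full weeks plus 2 extra days.
Each full week contributes 5 weekdays (Mon–Fri): 8 × 5 = 40.
The 2 extra days are Tue, Wed — 2 of them qualify.
Total: 40 + 2 = 42.
Holidays: 4 January 1921 (Tue); 16 January 1921 (Sun); 12 February 1921 (Sat); 28 February 1921 (Mon).
2 of the 4 holidays fall on weekdays; the rest are weekends and were already excluded.
Business days: 42 − 2 = 40.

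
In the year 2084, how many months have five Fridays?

4

A month has five Fridays exactly when Friday falls within its first (length − 28) days.
Jan: 31 days, starts Sat → 5 of Sat, Sun, Mon
Feb: 29 days, starts Tue → 5 of Tue
Mar: 31 days, starts Wed → 5 of Wed, Thu, Fri ✓
Apr: 30 days, starts Sat → 5 of Sat, Sun
May: 31 days, starts Mon → 5 of Mon, Tue, Wed
Jun: 30 days, starts Thu → 5 of Thu, Fri ✓
Jul: 31 days, starts Sat → 5 of Sat, Sun, Mon
Aug: 31 days, starts Tue → 5 of Tue, Wed, Thu
Sep: 30 days, starts Fri → 5 of Fri, Sat ✓
Oct: 31 days, starts Sun → 5 of Sun, Mon, Tue
Nov: 30 days, starts Wed → 5 of Wed, Thu
Dec: 31 days, starts Fri → 5 of Fri, Sat, Sun ✓
Months with five Fridays: Mar, Jun, Sep, Dec.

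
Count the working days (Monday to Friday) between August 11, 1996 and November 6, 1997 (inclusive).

August 11, 1996 is a Sunday.
From August 11, 1996 to November 6, 1997 is 453 days inclusive.
453 = 7 × 64 + 5, so there are 64 full weeks plus 5 extra days.
Each full week contributes 5 weekdays (Mon–Fri): 64 × 5 = 320.
The 5 extra days are Sun, Mon, Tue, Wed, Thu — 4 of them qualify.
Total: 320 + 4 = 324.

324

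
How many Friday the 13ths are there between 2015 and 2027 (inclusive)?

23

Friday-the-13ths by year:
2015: Feb, Mar, Nov
2016: May
2017: Jan, Oct
2018: Apr, Jul
2019: Sep, Dec
2020: Mar, Nov
2021: Aug
2022: May
2023: Jan, Oct
2024: Sep, Dec
2025: Jun
2026: Feb, Mar, Nov
2027: Aug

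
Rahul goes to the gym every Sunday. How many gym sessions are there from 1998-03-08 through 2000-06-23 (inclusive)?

120 Sundays

1998-03-08 is a Sunday.
From 1998-03-08 to 2000-06-23 is 839 days inclusive.
839 = 7 × 119 + 6, so there are 119 full weeks plus 6 extra days.
Each full week contributes one Sunday: 119 so far.
The 6 extra days are Sunday, Monday, Tuesday, Wednesday, Thursday, Friday — 1 of them qualifies.
Total: 119 + 1 = 120.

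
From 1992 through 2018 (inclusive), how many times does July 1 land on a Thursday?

Day of week of July 1 in each year:
1992: Wed, 1993: Thu ✓, 1994: Fri, 1995: Sat, 1996: Mon, 1997: Tue, 1998: Wed, 1999: Thu ✓, 2000: Sat, 2001: Sun, 2002: Mon, 2003: Tue, 2004: Thu ✓, 2005: Fri, 2006: Sat, 2007: Sun, 2008: Tue, 2009: Wed, 2010: Thu ✓, 2011: Fri, 2012: Sun, 2013: Mon, 2014: Tue, 2015: Wed, 2016: Fri, 2017: Sat, 2018: Sun
Thursdays: 1993, 1999, 2004, 2010.

4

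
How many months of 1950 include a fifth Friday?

4

A month has five Fridays exactly when Friday falls within its first (length − 28) days.
Jan: 31 days, starts Sun → 5 of Sun, Mon, Tue
Feb: 28 days, starts Wed → 5 of (none)
Mar: 31 days, starts Wed → 5 of Wed, Thu, Fri ✓
Apr: 30 days, starts Sat → 5 of Sat, Sun
May: 31 days, starts Mon → 5 of Mon, Tue, Wed
Jun: 30 days, starts Thu → 5 of Thu, Fri ✓
Jul: 31 days, starts Sat → 5 of Sat, Sun, Mon
Aug: 31 days, starts Tue → 5 of Tue, Wed, Thu
Sep: 30 days, starts Fri → 5 of Fri, Sat ✓
Oct: 31 days, starts Sun → 5 of Sun, Mon, Tue
Nov: 30 days, starts Wed → 5 of Wed, Thu
Dec: 31 days, starts Fri → 5 of Fri, Sat, Sun ✓
Months with five Fridays: Mar, Jun, Sep, Dec.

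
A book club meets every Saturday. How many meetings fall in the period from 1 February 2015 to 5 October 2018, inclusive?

191

1 February 2015 is a Sunday.
That's 1343 days from start to end, counting both.
1343 = 7 × 191 + 6, so there are 191 full weeks plus 6 extra days.
Each full week contributes one Saturday: 191 so far.
The 6 extra days are Sun, Mon, Tue, Wed, Thu, Fri — none qualify.
Total: 191 + 0 = 191.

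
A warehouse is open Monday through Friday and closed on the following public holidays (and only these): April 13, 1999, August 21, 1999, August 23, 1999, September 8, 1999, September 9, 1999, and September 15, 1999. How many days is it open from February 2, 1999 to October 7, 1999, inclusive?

173 business days

February 2, 1999 is a Tuesday.
The range spans 248 days (inclusive of both endpoints).
248 = 7 × 35 + 3, so there are 35 full weeks plus 3 extra days.
Each full week contributes 5 weekdays (Mon–Fri): 35 × 5 = 175.
The 3 extra days are Tuesday, Wednesday, Thursday — 3 of them qualify.
Total: 175 + 3 = 178.
Holidays: April 13, 1999 (Tue); August 21, 1999 (Sat); August 23, 1999 (Mon); September 8, 1999 (Wed); September 9, 1999 (Thu); September 15, 1999 (Wed).
5 of the 6 holidays fall on weekdays; the rest are weekends and were already excluded.
Business days: 178 − 5 = 173.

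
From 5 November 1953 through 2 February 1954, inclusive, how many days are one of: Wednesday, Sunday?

25

5 November 1953 is a Thursday.
From 5 November 1953 to 2 February 1954 is 90 days inclusive.
90 = 7 × 12 + 6, so there are 12 full weeks plus 6 extra days.
Each full week contributes 2 days from the set (Wed, Sun): 12 × 2 = 24.
The 6 extra days are Thursday, Friday, Saturday, Sunday, Monday, Tuesday — 1 of them qualifies.
Total: 24 + 1 = 25.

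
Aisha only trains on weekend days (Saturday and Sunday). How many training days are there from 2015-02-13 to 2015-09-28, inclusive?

2015-02-13 is a Friday.
That's 228 days from start to end, counting both.
228 = 7 × 32 + 4, so there are 32 full weeks plus 4 extra days.
Each full week contributes 2 weekend days (Sat, Sun): 32 × 2 = 64.
The 4 extra days are Fri, Sat, Sun, Mon — 2 of them qualify.
Total: 64 + 2 = 66.

66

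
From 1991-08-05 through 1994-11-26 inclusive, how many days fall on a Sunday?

1991-08-05 is a Monday.
That's 1210 days from start to end, counting both.
1210 = 7 × 172 + 6, so there are 172 full weeks plus 6 extra days.
Each full week contributes one Sunday: 172 so far.
The 6 extra days are Mon, Tue, Wed, Thu, Fri, Sat — none qualify.
Total: 172 + 0 = 172.

172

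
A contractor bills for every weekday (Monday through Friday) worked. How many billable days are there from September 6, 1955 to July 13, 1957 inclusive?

September 6, 1955 is a Tuesday.
That's 677 days from start to end, counting both.
677 = 7 × 96 + 5, so there are 96 full weeks plus 5 extra days.
Each full week contributes 5 weekdays (Mon–Fri): 96 × 5 = 480.
The 5 extra days are Tuesday, Wednesday, Thursday, Friday, Saturday — 4 of them qualify.
Total: 480 + 4 = 484.

484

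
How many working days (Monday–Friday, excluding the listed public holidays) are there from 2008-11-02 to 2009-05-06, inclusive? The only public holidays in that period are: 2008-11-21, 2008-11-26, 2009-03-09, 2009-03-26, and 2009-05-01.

128

2008-11-02 is a Sunday.
The range spans 186 days (inclusive of both endpoints).
186 = 7 × 26 + 4, so there are 26 full weeks plus 4 extra days.
Each full week contributes 5 weekdays (Mon–Fri): 26 × 5 = 130.
The 4 extra days are Sun, Mon, Tue, Wed — 3 of them qualify.
Total: 130 + 3 = 133.
Holidays: 2008-11-21 (Fri); 2008-11-26 (Wed); 2009-03-09 (Mon); 2009-03-26 (Thu); 2009-05-01 (Fri).
All 5 holidays fall on weekdays, so subtract 5.
Business days: 133 − 5 = 128.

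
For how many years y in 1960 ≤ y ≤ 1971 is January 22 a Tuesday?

Day of week of January 22 in each year:
1960: Fri, 1961: Sun, 1962: Mon, 1963: Tue ✓, 1964: Wed, 1965: Fri, 1966: Sat, 1967: Sun, 1968: Mon, 1969: Wed, 1970: Thu, 1971: Fri
Tuesdays: 1963.

1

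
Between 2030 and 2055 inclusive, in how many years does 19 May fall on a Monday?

Day of week of May 19 in each year:
2030: Sun, 2031: Mon ✓, 2032: Wed, 2033: Thu, 2034: Fri, 2035: Sat, 2036: Mon ✓, 2037: Tue, 2038: Wed, 2039: Thu, 2040: Sat, 2041: Sun, 2042: Mon ✓, 2043: Tue, 2044: Thu, 2045: Fri, 2046: Sat, 2047: Sun, 2048: Tue, 2049: Wed, 2050: Thu, 2051: Fri, 2052: Sun, 2053: Mon ✓, 2054: Tue, 2055: Wed
Mondays: 2031, 2036, 2042, 2053.

4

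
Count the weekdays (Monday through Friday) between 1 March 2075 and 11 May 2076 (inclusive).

312

1 March 2075 is a Friday.
The range spans 438 days (inclusive of both endpoints).
438 = 7 × 62 + 4, so there are 62 full weeks plus 4 extra days.
Each full week contributes 5 weekdays (Mon–Fri): 62 × 5 = 310.
The 4 extra days are Friday, Saturday, Sunday, Monday — 2 of them qualify.
Total: 310 + 2 = 312.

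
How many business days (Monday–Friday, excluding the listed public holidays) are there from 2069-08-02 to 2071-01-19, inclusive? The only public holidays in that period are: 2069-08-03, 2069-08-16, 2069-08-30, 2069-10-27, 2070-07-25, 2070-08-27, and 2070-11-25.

2069-08-02 is a Friday.
That's 536 days from start to end, counting both.
536 = 7 × 76 + 4, so there are 76 full weeks plus 4 extra days.
Each full week contributes 5 weekdays (Mon–Fri): 76 × 5 = 380.
The 4 extra days are Friday, Saturday, Sunday, Monday — 2 of them qualify.
Total: 380 + 2 = 382.
Holidays: 2069-08-03 (Sat); 2069-08-16 (Fri); 2069-08-30 (Fri); 2069-10-27 (Sun); 2070-07-25 (Fri); 2070-08-27 (Wed); 2070-11-25 (Tue).
5 of the 7 holidays fall on weekdays; the rest are weekends and were already excluded.
Business days: 382 − 5 = 377.

377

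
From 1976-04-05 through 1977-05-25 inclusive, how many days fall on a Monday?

60

1976-04-05 is a Monday.
The range spans 416 days (inclusive of both endpoints).
416 = 7 × 59 + 3, so there are 59 full weeks plus 3 extra days.
Each full week contributes one Monday: 59 so far.
The 3 extra days are Mon, Tue, Wed — 1 of them qualifies.
Total: 59 + 1 = 60.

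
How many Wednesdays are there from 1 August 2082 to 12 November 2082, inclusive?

1 August 2082 is a Saturday.
From 1 August 2082 to 12 November 2082 is 104 days inclusive.
104 = 7 × 14 + 6, so there are 14 full weeks plus 6 extra days.
Each full week contributes one Wednesday: 14 so far.
The 6 extra days are Saturday, Sunday, Monday, Tuesday, Wednesday, Thursday — 1 of them qualifies.
Total: 14 + 1 = 15.

15 Wednesdays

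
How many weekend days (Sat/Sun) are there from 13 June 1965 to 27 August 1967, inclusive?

231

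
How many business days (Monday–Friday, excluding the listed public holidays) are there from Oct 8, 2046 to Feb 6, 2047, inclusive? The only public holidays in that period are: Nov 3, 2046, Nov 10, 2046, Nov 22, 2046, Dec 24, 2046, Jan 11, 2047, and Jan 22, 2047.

Oct 8, 2046 is a Monday.
The range spans 122 days (inclusive of both endpoints).
122 = 7 × 17 + 3, so there are 17 full weeks plus 3 extra days.
Each full week contributes 5 weekdays (Mon–Fri): 17 × 5 = 85.
The 3 extra days are Monday, Tuesday, Wednesday — 3 of them qualify.
Total: 85 + 3 = 88.
Holidays: Nov 3, 2046 (Sat); Nov 10, 2046 (Sat); Nov 22, 2046 (Thu); Dec 24, 2046 (Mon); Jan 11, 2047 (Fri); Jan 22, 2047 (Tue).
4 of the 6 holidays fall on weekdays; the rest are weekends and were already excluded.
Business days: 88 − 4 = 84.

84 business days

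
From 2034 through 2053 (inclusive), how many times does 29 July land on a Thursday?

Day of week of July 29 in each year:
2034: Sat, 2035: Sun, 2036: Tue, 2037: Wed, 2038: Thu ✓, 2039: Fri, 2040: Sun, 2041: Mon, 2042: Tue, 2043: Wed, 2044: Fri, 2045: Sat, 2046: Sun, 2047: Mon, 2048: Wed, 2049: Thu ✓, 2050: Fri, 2051: Sat, 2052: Mon, 2053: Tue
Thursdays: 2038, 2049.

2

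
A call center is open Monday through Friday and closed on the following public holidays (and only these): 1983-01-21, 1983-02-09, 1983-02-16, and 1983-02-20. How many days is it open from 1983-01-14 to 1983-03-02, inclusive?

1983-01-14 is a Friday.
From 1983-01-14 to 1983-03-02 is 48 days inclusive.
48 = 7 × 6 + 6, so there are 6 full weeks plus 6 extra days.
Each full week contributes 5 weekdays (Mon–Fri): 6 × 5 = 30.
The 6 extra days are Fri, Sat, Sun, Mon, Tue, Wed — 4 of them qualify.
Total: 30 + 4 = 34.
Holidays: 1983-01-21 (Fri); 1983-02-09 (Wed); 1983-02-16 (Wed); 1983-02-20 (Sun).
3 of the 4 holidays fall on weekdays; the rest are weekends and were already excluded.
Business days: 34 − 3 = 31.

31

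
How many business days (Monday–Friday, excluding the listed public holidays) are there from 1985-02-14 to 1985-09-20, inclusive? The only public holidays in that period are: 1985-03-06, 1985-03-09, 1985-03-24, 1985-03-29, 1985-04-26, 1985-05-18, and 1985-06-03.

1985-02-14 is a Thursday.
From 1985-02-14 to 1985-09-20 is 219 days inclusive.
219 = 7 × 31 + 2, so there are 31 full weeks plus 2 extra days.
Each full week contributes 5 weekdays (Mon–Fri): 31 × 5 = 155.
The 2 extra days are Thu, Fri — 2 of them qualify.
Total: 155 + 2 = 157.
Holidays: 1985-03-06 (Wed); 1985-03-09 (Sat); 1985-03-24 (Sun); 1985-03-29 (Fri); 1985-04-26 (Fri); 1985-05-18 (Sat); 1985-06-03 (Mon).
4 of the 7 holidays fall on weekdays; the rest are weekends and were already excluded.
Business days: 157 − 4 = 153.

153 business days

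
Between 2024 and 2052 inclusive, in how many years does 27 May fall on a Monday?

Day of week of May 27 in each year:
2024: Mon ✓, 2025: Tue, 2026: Wed, 2027: Thu, 2028: Sat, 2029: Sun, 2030: Mon ✓, 2031: Tue, 2032: Thu, 2033: Fri, 2034: Sat, 2035: Sun, 2036: Tue, 2037: Wed, 2038: Thu, 2039: Fri, 2040: Sun, 2041: Mon ✓, 2042: Tue, 2043: Wed, 2044: Fri, 2045: Sat, 2046: Sun, 2047: Mon ✓, 2048: Wed, 2049: Thu, 2050: Fri, 2051: Sat, 2052: Mon ✓
Mondays: 2024, 2030, 2041, 2047, 2052.

5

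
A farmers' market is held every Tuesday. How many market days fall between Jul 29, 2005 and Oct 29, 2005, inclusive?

13

Jul 29, 2005 is a Friday.
The range spans 93 days (inclusive of both endpoints).
93 = 7 × 13 + 2, so there are 13 full weeks plus 2 extra days.
Each full week contributes one Tuesday: 13 so far.
The 2 extra days are Friday, Saturday — none qualify.
Total: 13 + 0 = 13.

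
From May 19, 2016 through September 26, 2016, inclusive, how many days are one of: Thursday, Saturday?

38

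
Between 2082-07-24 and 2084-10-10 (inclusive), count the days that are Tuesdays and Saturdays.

2082-07-24 is a Friday.
That's 810 days from start to end, counting both.
810 = 7 × 115 + 5, so there are 115 full weeks plus 5 extra days.
Each full week contributes 2 days from the set (Tue, Sat): 115 × 2 = 230.
The 5 extra days are Friday, Saturday, Sunday, Monday, Tuesday — 2 of them qualify.
Total: 230 + 2 = 232.

232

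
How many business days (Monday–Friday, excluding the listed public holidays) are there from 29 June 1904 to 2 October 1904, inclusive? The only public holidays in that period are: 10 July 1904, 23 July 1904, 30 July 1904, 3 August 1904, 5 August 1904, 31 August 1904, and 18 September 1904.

29 June 1904 is a Wednesday.
That's 96 days from start to end, counting both.
96 = 7 × 13 + 5, so there are 13 full weeks plus 5 extra days.
Each full week contributes 5 weekdays (Mon–Fri): 13 × 5 = 65.
The 5 extra days are Wed, Thu, Fri, Sat, Sun — 3 of them qualify.
Total: 65 + 3 = 68.
Holidays: 10 July 1904 (Sun); 23 July 1904 (Sat); 30 July 1904 (Sat); 3 August 1904 (Wed); 5 August 1904 (Fri); 31 August 1904 (Wed); 18 September 1904 (Sun).
3 of the 7 holidays fall on weekdays; the rest are weekends and were already excluded.
Business days: 68 − 3 = 65.

65 business days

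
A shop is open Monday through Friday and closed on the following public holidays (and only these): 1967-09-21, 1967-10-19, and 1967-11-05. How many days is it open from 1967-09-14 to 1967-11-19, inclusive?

45 business days

1967-09-14 is a Thursday.
The range spans 67 days (inclusive of both endpoints).
67 = 7 × 9 + 4, so there are 9 full weeks plus 4 extra days.
Each full week contributes 5 weekdays (Mon–Fri): 9 × 5 = 45.
The 4 extra days are Thursday, Friday, Saturday, Sunday — 2 of them qualify.
Total: 45 + 2 = 47.
Holidays: 1967-09-21 (Thu); 1967-10-19 (Thu); 1967-11-05 (Sun).
2 of the 3 holidays fall on weekdays; the rest are weekends and were already excluded.
Business days: 47 − 2 = 45.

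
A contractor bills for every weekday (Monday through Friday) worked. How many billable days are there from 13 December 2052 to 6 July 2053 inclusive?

13 December 2052 is a Friday.
From 13 December 2052 to 6 July 2053 is 206 days inclusive.
206 = 7 × 29 + 3, so there are 29 full weeks plus 3 extra days.
Each full week contributes 5 weekdays (Mon–Fri): 29 × 5 = 145.
The 3 extra days are Friday, Saturday, Sunday — 1 of them qualifies.
Total: 145 + 1 = 146.

146 weekdays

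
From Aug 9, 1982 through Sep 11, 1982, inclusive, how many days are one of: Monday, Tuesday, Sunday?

Aug 9, 1982 is a Monday.
The range spans 34 days (inclusive of both endpoints).
34 = 7 × 4 + 6, so there are 4 full weeks plus 6 extra days.
Each full week contributes 3 days from the set (Mon, Tue, Sun): 4 × 3 = 12.
The 6 extra days are Monday, Tuesday, Wednesday, Thursday, Friday, Saturday — 2 of them qualify.
Total: 12 + 2 = 14.

14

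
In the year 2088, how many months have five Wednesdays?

4

A month has five Wednesdays exactly when Wednesday falls within its first (length − 28) days.
Jan: 31 days, starts Thu → 5 of Thu, Fri, Sat
Feb: 29 days, starts Sun → 5 of Sun
Mar: 31 days, starts Mon → 5 of Mon, Tue, Wed ✓
Apr: 30 days, starts Thu → 5 of Thu, Fri
May: 31 days, starts Sat → 5 of Sat, Sun, Mon
Jun: 30 days, starts Tue → 5 of Tue, Wed ✓
Jul: 31 days, starts Thu → 5 of Thu, Fri, Sat
Aug: 31 days, starts Sun → 5 of Sun, Mon, Tue
Sep: 30 days, starts Wed → 5 of Wed, Thu ✓
Oct: 31 days, starts Fri → 5 of Fri, Sat, Sun
Nov: 30 days, starts Mon → 5 of Mon, Tue
Dec: 31 days, starts Wed → 5 of Wed, Thu, Fri ✓
Months with five Wednesdays: Mar, Jun, Sep, Dec.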